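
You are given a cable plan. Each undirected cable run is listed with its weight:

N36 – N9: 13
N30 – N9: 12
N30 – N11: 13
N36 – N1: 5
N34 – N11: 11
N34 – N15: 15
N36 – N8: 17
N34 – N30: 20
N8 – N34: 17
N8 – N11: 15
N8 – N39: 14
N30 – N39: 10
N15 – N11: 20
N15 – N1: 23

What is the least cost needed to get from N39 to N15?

Shortest distances from N39:
N39: 0
N30: 10  (via N39)
N8: 14  (via N39)
N9: 22  (via N30)
N11: 23  (via N30)
N34: 30  (via N30)
N36: 31  (via N8)
N1: 36  (via N36)
N15: 43  (via N11)
Shortest route: N39 → N30 → N11 → N15 = 43.

43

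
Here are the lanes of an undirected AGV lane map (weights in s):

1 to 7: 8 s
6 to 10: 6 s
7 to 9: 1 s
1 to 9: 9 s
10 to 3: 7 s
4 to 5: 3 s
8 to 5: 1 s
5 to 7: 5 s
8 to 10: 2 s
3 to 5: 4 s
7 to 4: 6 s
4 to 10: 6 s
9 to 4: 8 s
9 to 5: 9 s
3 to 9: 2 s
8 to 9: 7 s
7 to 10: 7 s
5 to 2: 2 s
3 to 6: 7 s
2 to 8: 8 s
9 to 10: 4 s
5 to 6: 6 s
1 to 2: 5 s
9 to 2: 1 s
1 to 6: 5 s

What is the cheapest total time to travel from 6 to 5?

6 s

Running Dijkstra from 6:
6: 0
1: 5  (via 6)
5: 6  (via 6)
Shortest route: 6 → 5 = 6 s.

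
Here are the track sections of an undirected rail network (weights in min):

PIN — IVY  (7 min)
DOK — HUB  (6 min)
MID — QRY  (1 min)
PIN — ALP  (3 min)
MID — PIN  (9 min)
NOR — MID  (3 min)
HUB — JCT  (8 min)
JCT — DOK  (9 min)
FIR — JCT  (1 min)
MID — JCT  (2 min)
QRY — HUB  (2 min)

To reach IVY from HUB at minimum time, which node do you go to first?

QRY

Compare a few routes:
HUB–QRY–MID–PIN–IVY: 2+1+9+7 = 19
HUB–JCT–MID–PIN–IVY: 8+2+9+7 = 26
Cheapest is HUB–QRY–MID–PIN–IVY at 19 min.
So from HUB the first move is to QRY.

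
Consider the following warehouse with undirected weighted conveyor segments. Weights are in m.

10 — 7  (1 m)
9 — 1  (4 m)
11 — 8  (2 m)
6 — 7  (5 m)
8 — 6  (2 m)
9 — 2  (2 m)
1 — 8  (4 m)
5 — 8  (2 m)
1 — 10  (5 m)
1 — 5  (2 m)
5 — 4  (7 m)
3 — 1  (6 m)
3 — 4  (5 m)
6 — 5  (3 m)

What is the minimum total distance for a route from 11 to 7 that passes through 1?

Shortest 11→1: 11 → 8 → 1 = 6
Shortest 1→7: 1 → 10 → 7 = 6
Total via 1: 6 + 6 = 12 m.

12 m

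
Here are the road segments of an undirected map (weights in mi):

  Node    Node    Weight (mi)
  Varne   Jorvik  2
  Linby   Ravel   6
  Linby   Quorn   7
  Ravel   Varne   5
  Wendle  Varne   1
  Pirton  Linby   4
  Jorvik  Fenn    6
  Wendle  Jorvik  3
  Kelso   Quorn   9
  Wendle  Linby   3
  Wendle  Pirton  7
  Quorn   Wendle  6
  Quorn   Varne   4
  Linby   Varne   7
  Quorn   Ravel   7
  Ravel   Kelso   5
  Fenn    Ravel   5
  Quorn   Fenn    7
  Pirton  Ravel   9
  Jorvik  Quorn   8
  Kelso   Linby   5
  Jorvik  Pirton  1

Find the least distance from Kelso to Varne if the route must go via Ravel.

10 mi

Shortest Kelso→Ravel: Kelso → Ravel = 5
Best Ravel to Varne: Ravel → Varne costing 5
Total via Ravel: 5 + 5 = 10 mi.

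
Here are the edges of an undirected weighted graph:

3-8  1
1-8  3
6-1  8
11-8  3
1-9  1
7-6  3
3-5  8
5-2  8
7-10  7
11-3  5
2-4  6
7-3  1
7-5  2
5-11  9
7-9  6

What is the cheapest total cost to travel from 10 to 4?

23

Settle nodes by increasing distance from 10:
10: 0
7: 7  (via 10)
3: 8  (via 7)
5: 9  (via 7)
8: 9  (via 3)
6: 10  (via 7)
1: 12  (via 8)
11: 12  (via 8)
9: 13  (via 7)
2: 17  (via 5)
4: 23  (via 2)
Shortest route: 10 → 7 → 5 → 2 → 4 = 23.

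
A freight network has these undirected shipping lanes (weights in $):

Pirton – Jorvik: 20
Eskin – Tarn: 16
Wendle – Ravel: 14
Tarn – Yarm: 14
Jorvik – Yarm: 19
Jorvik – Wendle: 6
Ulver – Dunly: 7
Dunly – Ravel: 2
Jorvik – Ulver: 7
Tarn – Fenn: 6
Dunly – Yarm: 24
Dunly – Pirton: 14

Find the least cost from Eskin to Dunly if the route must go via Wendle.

$71

Best Eskin to Wendle: Eskin–Tarn–Yarm–Jorvik–Wendle costing 55
Shortest Wendle→Dunly: Wendle–Ravel–Dunly = 16
Total via Wendle: 55 + 16 = $71.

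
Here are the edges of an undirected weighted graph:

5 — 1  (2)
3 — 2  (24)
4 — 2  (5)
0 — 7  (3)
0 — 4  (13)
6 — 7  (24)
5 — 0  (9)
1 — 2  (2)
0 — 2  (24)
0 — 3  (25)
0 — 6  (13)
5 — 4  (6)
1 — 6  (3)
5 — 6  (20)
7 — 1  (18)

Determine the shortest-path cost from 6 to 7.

16

Enumerating some paths:
6 - 1 - 7: 3+18 = 21
6 - 7: 24 = 24
6 - 1 - 5 - 0 - 7: 3+2+9+3 = 17
6 - 0 - 7: 13+3 = 16
Cheapest is 6 - 0 - 7 at 16.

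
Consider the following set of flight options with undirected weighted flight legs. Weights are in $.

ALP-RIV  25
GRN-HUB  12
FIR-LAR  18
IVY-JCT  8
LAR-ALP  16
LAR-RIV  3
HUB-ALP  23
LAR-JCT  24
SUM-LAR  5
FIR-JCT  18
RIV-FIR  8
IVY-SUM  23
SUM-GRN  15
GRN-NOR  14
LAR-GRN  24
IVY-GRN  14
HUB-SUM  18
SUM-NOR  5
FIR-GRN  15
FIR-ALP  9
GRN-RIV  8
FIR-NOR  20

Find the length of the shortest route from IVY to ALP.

$35

Enumerating some paths:
IVY–GRN–FIR–ALP: 14+15+9 = 38
IVY–GRN–RIV–LAR–ALP: 14+8+3+16 = 41
IVY–GRN–RIV–FIR–ALP: 14+8+8+9 = 39
IVY–JCT–FIR–ALP: 8+18+9 = 35
Cheapest is IVY–JCT–FIR–ALP at $35.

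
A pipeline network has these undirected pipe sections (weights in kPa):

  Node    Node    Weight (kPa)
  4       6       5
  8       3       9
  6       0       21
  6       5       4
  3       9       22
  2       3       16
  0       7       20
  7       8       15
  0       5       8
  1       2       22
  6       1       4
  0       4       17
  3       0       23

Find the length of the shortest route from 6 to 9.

Running Dijkstra from 6:
6: 0
1: 4  (via 6)
5: 4  (via 6)
4: 5  (via 6)
0: 12  (via 5)
2: 26  (via 1)
7: 32  (via 0)
3: 35  (via 0)
8: 44  (via 3)
9: 57  (via 3)
Shortest route: 6–5–0–3–9 = 57 kPa.

57 kPa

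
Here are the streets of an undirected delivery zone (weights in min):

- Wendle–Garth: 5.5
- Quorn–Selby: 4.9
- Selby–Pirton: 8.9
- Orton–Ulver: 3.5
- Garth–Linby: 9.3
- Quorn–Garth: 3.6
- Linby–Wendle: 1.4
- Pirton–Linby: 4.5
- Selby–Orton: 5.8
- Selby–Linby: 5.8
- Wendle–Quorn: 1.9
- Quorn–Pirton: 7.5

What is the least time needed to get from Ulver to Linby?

Settle nodes by increasing distance from Ulver:
Ulver: 0
Orton: 3.5  (via Ulver)
Selby: 9.3  (via Orton)
Quorn: 14.2  (via Selby)
Linby: 15.1  (via Selby)
Shortest route: Ulver–Orton–Selby–Linby = 15.1 min.

15.1 min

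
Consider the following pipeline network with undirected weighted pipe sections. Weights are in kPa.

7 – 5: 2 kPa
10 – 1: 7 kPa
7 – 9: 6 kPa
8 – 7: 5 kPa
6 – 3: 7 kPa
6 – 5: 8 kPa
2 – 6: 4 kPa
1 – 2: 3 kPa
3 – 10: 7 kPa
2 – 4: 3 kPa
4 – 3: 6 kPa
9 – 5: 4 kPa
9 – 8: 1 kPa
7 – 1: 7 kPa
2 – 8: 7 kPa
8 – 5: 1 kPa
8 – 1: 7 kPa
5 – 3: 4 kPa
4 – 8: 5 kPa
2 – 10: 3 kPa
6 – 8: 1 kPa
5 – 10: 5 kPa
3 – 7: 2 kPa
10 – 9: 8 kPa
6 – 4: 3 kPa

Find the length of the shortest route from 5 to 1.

8 kPa

Enumerating some paths:
5 - 8 - 1: 1+7 = 8
5 - 7 - 1: 2+7 = 9
The minimum is 8 kPa via 5 - 8 - 1.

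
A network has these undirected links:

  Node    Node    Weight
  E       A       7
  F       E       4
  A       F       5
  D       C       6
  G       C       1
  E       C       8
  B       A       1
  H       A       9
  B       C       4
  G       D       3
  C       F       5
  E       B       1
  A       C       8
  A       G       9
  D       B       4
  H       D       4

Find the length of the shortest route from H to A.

Settle nodes by increasing distance from H:
H: 0
D: 4  (via H)
G: 7  (via D)
B: 8  (via D)
C: 8  (via G)
A: 9  (via H)
Shortest route: H → A = 9.

9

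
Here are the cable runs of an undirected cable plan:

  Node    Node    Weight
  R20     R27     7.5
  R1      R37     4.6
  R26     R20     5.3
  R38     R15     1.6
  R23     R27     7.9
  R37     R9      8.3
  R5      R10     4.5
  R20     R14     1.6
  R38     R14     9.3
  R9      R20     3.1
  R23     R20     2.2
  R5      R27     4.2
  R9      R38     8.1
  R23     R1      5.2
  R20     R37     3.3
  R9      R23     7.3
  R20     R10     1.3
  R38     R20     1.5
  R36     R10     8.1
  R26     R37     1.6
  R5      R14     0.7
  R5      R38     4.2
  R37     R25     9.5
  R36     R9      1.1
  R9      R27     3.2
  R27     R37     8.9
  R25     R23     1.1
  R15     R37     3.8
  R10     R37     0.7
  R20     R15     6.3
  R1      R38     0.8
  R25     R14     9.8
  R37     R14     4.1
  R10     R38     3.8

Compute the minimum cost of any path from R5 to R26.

Shortest distances from R5:
R5: 0
R14: 0.7  (via R5)
R20: 2.3  (via R14)
R10: 3.6  (via R20)
R38: 3.8  (via R20)
R27: 4.2  (via R5)
R37: 4.3  (via R10)
R23: 4.5  (via R20)
R1: 4.6  (via R38)
R9: 5.4  (via R20)
R15: 5.4  (via R38)
R25: 5.6  (via R23)
R26: 5.9  (via R37)
Shortest route: R5 → R14 → R20 → R10 → R37 → R26 = 5.9.

5.9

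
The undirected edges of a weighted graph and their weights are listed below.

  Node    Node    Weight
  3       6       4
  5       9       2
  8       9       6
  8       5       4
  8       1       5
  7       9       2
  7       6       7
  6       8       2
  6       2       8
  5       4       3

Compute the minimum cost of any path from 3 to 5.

10

Settle nodes by increasing distance from 3:
3: 0
6: 4  (via 3)
8: 6  (via 6)
5: 10  (via 8)
Shortest route: 3–6–8–5 = 10.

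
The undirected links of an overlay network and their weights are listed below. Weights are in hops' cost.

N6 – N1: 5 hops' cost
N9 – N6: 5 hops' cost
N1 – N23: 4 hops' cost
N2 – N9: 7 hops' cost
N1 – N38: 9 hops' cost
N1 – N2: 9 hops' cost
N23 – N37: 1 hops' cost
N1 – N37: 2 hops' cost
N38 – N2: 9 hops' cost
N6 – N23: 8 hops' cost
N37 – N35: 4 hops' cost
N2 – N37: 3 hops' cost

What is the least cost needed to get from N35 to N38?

Candidate routes:
N35 → N37 → N1 → N38: 4+2+9 = 15
N35 → N37 → N23 → N1 → N38: 4+1+4+9 = 18
N35 → N37 → N2 → N38: 4+3+9 = 16
The minimum is 15 hops' cost via N35 → N37 → N1 → N38.

15 hops' cost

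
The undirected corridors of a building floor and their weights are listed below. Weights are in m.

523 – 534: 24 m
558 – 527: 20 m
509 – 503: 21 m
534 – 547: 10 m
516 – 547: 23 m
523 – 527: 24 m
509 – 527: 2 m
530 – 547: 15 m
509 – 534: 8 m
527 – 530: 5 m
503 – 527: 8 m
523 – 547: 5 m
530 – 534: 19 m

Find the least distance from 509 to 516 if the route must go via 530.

Shortest 509→530: 509–527–530 = 7
Shortest 530→516: 530–547–516 = 38
Total via 530: 7 + 38 = 45 m.

45 m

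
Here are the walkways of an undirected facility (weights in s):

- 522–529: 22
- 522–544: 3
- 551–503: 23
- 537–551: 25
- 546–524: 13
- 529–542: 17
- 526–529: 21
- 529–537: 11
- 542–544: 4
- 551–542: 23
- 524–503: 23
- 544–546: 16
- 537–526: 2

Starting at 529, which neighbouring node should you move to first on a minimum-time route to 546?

Compare a few routes:
529–522–544–546: 22+3+16 = 41
529–542–544–546: 17+4+16 = 37
The minimum is 37 s via 529–542–544–546.
So from 529 the first move is to 542.

542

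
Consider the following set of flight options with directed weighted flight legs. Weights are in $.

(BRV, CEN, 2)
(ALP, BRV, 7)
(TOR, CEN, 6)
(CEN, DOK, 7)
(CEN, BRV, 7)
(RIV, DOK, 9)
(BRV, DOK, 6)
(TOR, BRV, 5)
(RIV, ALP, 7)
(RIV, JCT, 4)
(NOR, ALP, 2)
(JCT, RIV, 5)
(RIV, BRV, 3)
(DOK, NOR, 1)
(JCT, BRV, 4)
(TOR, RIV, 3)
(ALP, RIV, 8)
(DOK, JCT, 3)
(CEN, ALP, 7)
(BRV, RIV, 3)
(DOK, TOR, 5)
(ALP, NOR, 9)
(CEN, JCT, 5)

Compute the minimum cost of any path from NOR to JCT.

$14

Shortest distances from NOR:
NOR: 0
ALP: 2  (via NOR)
BRV: 9  (via ALP)
RIV: 10  (via ALP)
CEN: 11  (via BRV)
JCT: 14  (via RIV)
Shortest route: NOR–ALP–RIV–JCT = $14.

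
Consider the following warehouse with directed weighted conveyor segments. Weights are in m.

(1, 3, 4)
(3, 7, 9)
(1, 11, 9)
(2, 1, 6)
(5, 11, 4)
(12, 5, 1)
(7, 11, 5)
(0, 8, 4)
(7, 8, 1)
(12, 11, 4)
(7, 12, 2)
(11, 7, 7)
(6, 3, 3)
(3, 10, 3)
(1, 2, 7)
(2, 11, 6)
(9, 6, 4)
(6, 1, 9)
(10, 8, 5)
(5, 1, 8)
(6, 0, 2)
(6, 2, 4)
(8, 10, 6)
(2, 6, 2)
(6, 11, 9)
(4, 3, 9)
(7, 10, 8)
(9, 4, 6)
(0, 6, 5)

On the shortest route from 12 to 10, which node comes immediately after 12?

Enumerating some paths:
12 - 11 - 7 - 8 - 10: 4+7+1+6 = 18
12 - 5 - 11 - 7 - 8 - 10: 1+4+7+1+6 = 19
12 - 5 - 1 - 3 - 10: 1+8+4+3 = 16
12 - 11 - 7 - 10: 4+7+8 = 19
The minimum is 16 m via 12 - 5 - 1 - 3 - 10.
So from 12 the first move is to 5.

5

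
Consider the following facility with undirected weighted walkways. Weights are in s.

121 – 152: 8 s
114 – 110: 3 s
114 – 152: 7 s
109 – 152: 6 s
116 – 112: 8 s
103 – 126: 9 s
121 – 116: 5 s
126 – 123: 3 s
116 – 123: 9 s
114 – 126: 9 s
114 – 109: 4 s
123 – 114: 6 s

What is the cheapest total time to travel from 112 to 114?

Compare a few routes:
112–116–123–114: 8+9+6 = 23
112–116–121–152–109–114: 8+5+8+6+4 = 31
112–116–123–126–114: 8+9+3+9 = 29
112–116–121–152–114: 8+5+8+7 = 28
Cheapest is 112–116–123–114 at 23 s.

23 s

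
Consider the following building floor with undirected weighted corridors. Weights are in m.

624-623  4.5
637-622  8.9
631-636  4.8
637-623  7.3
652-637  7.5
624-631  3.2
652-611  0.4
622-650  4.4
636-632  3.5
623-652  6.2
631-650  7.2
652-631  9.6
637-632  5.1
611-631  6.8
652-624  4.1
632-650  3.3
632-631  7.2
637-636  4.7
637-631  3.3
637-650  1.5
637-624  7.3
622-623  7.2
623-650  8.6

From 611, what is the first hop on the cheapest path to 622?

Candidate routes:
611 → 631 → 637 → 650 → 622: 6.8+3.3+1.5+4.4 = 16
611 → 652 → 624 → 623 → 622: 0.4+4.1+4.5+7.2 = 16.2
611 → 652 → 623 → 622: 0.4+6.2+7.2 = 13.8
Cheapest is 611 → 652 → 623 → 622 at 13.8 m.
So from 611 the first move is to 652.

652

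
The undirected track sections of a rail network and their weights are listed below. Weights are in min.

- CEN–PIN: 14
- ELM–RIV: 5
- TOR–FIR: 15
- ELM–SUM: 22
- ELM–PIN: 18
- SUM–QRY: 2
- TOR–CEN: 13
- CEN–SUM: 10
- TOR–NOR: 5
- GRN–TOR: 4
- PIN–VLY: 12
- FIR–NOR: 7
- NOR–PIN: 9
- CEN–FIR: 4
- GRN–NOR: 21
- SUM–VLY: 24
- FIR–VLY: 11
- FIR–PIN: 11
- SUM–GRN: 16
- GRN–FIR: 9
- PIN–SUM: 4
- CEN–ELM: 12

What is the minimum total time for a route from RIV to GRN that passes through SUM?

43 min

Best RIV to SUM: RIV–ELM–SUM costing 27
Best SUM to GRN: SUM–GRN costing 16
Total via SUM: 27 + 16 = 43 min.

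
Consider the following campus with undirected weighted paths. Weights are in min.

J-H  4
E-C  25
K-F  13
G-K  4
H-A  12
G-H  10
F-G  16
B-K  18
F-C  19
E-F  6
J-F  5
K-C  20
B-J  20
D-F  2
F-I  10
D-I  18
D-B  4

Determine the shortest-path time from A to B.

Running Dijkstra from A:
A: 0
H: 12  (via A)
J: 16  (via H)
F: 21  (via J)
G: 22  (via H)
D: 23  (via F)
K: 26  (via G)
B: 27  (via D)
Shortest route: A–H–J–F–D–B = 27 min.

27 min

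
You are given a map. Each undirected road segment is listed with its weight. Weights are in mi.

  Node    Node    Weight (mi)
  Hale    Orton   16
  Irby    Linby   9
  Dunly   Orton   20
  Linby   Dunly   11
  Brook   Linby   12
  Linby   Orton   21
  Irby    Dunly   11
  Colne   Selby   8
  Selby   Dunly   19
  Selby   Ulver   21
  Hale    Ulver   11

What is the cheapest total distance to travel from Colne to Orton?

Shortest distances from Colne:
Colne: 0
Selby: 8  (via Colne)
Dunly: 27  (via Selby)
Ulver: 29  (via Selby)
Linby: 38  (via Dunly)
Irby: 38  (via Dunly)
Hale: 40  (via Ulver)
Orton: 47  (via Dunly)
Shortest route: Colne → Selby → Dunly → Orton = 47 mi.

47 mi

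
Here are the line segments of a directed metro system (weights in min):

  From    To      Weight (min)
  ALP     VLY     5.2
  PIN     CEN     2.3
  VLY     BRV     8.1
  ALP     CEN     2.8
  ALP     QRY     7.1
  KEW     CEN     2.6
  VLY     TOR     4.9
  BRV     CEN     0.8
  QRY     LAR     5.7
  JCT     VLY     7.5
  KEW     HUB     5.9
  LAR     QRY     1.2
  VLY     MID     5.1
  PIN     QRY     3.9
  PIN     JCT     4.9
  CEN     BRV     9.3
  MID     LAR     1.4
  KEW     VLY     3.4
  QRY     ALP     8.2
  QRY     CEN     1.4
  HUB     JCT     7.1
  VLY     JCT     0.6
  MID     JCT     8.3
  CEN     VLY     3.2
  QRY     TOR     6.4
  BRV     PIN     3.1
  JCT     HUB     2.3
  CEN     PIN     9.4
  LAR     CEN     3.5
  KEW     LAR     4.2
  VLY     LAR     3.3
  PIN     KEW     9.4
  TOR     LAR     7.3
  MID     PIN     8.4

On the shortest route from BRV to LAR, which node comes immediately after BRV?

Candidate routes:
BRV–PIN–CEN–VLY–LAR: 3.1+2.3+3.2+3.3 = 11.9
BRV–CEN–VLY–LAR: 0.8+3.2+3.3 = 7.3
BRV–CEN–VLY–MID–LAR: 0.8+3.2+5.1+1.4 = 10.5
Cheapest is BRV–CEN–VLY–LAR at 7.3 min.
So from BRV the first move is to CEN.

CEN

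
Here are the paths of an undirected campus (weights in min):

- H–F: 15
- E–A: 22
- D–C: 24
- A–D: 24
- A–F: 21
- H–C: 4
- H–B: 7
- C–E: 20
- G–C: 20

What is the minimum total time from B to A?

43 min

Candidate routes:
B–H–F–A: 7+15+21 = 43
B–H–C–E–A: 7+4+20+22 = 53
B–H–C–D–A: 7+4+24+24 = 59
Cheapest is B–H–F–A at 43 min.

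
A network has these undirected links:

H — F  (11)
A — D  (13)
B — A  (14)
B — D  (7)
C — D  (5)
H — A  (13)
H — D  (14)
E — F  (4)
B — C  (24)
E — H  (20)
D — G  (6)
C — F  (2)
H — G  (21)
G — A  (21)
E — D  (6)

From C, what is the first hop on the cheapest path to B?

D

Enumerating some paths:
C → F → E → D → B: 2+4+6+7 = 19
C → B: 24 = 24
C → D → B: 5+7 = 12
Cheapest is C → D → B at 12.
So from C the first move is to D.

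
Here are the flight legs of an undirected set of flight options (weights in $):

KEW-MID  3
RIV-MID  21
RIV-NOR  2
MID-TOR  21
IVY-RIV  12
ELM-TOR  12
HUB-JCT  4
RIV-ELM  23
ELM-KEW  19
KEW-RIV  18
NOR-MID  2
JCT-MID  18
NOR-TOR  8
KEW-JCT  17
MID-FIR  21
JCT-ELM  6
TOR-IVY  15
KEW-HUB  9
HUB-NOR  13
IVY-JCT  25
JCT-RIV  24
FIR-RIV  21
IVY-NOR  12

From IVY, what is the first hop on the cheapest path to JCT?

JCT

Candidate routes:
IVY - JCT: 25 = 25
IVY - NOR - HUB - JCT: 12+13+4 = 29
Cheapest is IVY - JCT at $25.
So from IVY the first move is to JCT.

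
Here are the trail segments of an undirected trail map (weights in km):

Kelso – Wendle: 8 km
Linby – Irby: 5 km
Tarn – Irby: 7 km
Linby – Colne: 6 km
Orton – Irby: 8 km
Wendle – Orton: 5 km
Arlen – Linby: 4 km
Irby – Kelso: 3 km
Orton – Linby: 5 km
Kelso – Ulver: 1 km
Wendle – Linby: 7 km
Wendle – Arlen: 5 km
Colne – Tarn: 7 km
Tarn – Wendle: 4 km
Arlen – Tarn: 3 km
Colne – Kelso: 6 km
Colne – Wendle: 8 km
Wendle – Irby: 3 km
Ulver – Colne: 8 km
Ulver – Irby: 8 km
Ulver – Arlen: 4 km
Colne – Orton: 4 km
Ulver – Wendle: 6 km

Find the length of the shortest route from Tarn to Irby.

7 km

Shortest distances from Tarn:
Tarn: 0
Arlen: 3  (via Tarn)
Wendle: 4  (via Tarn)
Colne: 7  (via Tarn)
Ulver: 7  (via Arlen)
Linby: 7  (via Arlen)
Irby: 7  (via Tarn)
Shortest route: Tarn–Irby = 7 km.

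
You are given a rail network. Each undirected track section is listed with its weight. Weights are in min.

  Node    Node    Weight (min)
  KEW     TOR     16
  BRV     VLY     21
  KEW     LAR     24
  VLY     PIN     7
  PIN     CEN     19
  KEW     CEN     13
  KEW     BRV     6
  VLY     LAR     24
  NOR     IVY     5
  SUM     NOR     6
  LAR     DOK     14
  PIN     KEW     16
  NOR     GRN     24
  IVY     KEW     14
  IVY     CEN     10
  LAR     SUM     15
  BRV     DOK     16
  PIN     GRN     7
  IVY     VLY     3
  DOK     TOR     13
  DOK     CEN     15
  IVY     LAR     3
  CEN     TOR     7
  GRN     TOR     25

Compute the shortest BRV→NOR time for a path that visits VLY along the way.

Best BRV to VLY: BRV → VLY costing 21
Shortest VLY→NOR: VLY → IVY → NOR = 8
Total via VLY: 21 + 8 = 29 min.

29 min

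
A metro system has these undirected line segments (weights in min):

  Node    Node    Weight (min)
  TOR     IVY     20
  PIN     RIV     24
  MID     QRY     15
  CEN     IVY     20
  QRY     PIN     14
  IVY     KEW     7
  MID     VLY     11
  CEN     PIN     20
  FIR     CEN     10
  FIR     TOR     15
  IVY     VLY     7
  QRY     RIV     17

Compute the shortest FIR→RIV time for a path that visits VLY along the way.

Best FIR to VLY: FIR → CEN → IVY → VLY costing 37
Best VLY to RIV: VLY → MID → QRY → RIV costing 43
Total via VLY: 37 + 43 = 80 min.

80 min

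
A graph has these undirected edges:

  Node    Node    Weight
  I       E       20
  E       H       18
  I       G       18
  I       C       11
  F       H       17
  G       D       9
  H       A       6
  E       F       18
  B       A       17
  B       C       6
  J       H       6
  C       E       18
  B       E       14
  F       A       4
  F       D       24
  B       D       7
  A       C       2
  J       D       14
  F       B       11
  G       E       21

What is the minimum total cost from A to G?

24

Running Dijkstra from A:
A: 0
C: 2  (via A)
F: 4  (via A)
H: 6  (via A)
B: 8  (via C)
J: 12  (via H)
I: 13  (via C)
D: 15  (via B)
E: 20  (via C)
G: 24  (via D)
Shortest route: A–C–B–D–G = 24.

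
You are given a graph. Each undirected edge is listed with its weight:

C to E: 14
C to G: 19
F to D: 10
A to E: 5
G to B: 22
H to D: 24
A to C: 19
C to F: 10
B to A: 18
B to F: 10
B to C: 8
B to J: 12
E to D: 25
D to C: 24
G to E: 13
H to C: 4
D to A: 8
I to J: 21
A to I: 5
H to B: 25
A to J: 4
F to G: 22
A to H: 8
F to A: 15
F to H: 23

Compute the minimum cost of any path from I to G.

23

Compare a few routes:
I - A - E - G: 5+5+13 = 23
I - A - F - G: 5+15+22 = 42
I - A - H - C - G: 5+8+4+19 = 36
Cheapest is I - A - E - G at 23.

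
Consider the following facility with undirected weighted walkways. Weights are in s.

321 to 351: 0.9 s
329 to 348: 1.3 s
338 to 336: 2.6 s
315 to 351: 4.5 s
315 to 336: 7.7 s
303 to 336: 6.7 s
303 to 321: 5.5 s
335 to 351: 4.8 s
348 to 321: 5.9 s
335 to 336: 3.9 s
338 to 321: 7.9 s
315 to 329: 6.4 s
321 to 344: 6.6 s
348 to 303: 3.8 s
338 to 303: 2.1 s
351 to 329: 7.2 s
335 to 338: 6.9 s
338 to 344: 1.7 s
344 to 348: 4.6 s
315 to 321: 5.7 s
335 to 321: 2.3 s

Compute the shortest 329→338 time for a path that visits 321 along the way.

14.8 s

Best 329 to 321: 329–348–321 costing 7.2
Best 321 to 338: 321–303–338 costing 7.6
Total via 321: 7.2 + 7.6 = 14.8 s.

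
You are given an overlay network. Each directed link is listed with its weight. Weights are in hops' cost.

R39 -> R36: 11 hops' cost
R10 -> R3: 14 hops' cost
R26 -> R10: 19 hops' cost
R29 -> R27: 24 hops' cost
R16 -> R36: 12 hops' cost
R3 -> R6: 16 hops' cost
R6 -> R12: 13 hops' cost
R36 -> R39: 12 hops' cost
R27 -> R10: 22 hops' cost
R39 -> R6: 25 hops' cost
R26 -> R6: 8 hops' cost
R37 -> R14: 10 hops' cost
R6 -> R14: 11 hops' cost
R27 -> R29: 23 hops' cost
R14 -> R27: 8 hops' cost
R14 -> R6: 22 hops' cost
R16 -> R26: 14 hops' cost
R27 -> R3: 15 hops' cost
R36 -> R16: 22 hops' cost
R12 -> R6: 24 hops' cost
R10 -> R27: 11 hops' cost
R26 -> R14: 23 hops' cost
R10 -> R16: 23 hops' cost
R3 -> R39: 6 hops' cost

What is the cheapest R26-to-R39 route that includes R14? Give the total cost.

Shortest R26→R14: R26–R6–R14 = 19
Shortest R14→R39: R14–R27–R3–R39 = 29
Total via R14: 19 + 29 = 48 hops' cost.

48 hops' cost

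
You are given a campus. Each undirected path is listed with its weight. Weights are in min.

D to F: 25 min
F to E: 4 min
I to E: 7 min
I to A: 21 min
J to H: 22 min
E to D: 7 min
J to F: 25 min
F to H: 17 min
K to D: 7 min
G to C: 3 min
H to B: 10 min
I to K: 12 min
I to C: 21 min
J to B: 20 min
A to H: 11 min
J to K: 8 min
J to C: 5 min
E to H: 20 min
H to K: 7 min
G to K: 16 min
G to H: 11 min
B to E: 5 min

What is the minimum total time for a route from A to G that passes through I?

45 min

Shortest A→I: A → I = 21
Shortest I→G: I → C → G = 24
Total via I: 21 + 24 = 45 min.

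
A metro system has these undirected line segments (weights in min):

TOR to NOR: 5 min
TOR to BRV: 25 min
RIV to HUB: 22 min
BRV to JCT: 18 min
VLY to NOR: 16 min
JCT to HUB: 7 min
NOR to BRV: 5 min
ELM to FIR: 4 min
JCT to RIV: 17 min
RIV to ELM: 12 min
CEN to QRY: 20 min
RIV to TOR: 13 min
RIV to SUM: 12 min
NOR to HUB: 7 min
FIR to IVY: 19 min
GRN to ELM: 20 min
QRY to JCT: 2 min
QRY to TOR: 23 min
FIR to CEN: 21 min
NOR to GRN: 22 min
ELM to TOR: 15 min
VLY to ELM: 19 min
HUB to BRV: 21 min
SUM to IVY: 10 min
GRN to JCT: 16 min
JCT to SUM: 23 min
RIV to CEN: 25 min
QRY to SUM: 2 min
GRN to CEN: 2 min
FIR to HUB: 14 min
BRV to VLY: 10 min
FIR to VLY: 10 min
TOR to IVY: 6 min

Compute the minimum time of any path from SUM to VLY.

32 min

Enumerating some paths:
SUM–QRY–JCT–BRV–VLY: 2+2+18+10 = 32
SUM–QRY–JCT–HUB–FIR–VLY: 2+2+7+14+10 = 35
SUM–QRY–JCT–HUB–NOR–BRV–VLY: 2+2+7+7+5+10 = 33
SUM–QRY–JCT–HUB–NOR–VLY: 2+2+7+7+16 = 34
The minimum is 32 min via SUM–QRY–JCT–BRV–VLY.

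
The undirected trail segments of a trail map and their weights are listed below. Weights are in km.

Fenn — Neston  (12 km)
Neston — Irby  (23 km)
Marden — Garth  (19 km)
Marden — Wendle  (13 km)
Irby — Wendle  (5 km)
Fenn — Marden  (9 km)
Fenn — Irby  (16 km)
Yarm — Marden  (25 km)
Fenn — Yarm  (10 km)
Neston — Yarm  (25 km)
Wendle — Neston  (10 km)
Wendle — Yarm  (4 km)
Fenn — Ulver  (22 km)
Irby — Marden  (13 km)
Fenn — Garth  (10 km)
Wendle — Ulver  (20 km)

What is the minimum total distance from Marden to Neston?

Settle nodes by increasing distance from Marden:
Marden: 0
Fenn: 9  (via Marden)
Wendle: 13  (via Marden)
Irby: 13  (via Marden)
Yarm: 17  (via Wendle)
Garth: 19  (via Marden)
Neston: 21  (via Fenn)
Shortest route: Marden → Fenn → Neston = 21 km.

21 km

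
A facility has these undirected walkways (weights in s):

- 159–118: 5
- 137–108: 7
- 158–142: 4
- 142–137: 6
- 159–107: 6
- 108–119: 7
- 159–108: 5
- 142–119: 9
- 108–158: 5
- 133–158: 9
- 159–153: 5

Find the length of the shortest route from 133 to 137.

Shortest distances from 133:
133: 0
158: 9  (via 133)
142: 13  (via 158)
108: 14  (via 158)
159: 19  (via 108)
137: 19  (via 142)
Shortest route: 133–158–142–137 = 19 s.

19 s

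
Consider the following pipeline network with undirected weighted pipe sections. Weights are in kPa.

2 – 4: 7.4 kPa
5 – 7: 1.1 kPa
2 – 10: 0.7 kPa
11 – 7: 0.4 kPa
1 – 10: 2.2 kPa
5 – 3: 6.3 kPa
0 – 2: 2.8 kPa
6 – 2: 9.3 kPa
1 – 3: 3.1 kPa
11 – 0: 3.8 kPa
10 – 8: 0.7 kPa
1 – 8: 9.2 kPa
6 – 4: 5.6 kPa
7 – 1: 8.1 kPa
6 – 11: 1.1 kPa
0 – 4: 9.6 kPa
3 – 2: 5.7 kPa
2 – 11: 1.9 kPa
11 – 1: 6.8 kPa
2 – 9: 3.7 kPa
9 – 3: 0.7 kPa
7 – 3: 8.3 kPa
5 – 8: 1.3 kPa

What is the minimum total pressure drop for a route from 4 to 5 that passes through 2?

10.1 kPa

Best 4 to 2: 4 → 2 costing 7.4
Shortest 2→5: 2 → 10 → 8 → 5 = 2.7
Total via 2: 7.4 + 2.7 = 10.1 kPa.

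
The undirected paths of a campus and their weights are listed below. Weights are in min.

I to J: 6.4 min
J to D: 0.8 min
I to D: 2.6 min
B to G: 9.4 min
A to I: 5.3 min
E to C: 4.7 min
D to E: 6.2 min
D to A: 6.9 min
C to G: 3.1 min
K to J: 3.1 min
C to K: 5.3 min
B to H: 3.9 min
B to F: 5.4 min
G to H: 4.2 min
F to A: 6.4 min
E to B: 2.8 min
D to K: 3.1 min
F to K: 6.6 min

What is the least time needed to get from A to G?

18.4 min

Candidate routes:
A → F → B → H → G: 6.4+5.4+3.9+4.2 = 19.9
A → I → D → K → C → G: 5.3+2.6+3.1+5.3+3.1 = 19.4
A → D → K → C → G: 6.9+3.1+5.3+3.1 = 18.4
A → D → J → K → C → G: 6.9+0.8+3.1+5.3+3.1 = 19.2
The minimum is 18.4 min via A → D → K → C → G.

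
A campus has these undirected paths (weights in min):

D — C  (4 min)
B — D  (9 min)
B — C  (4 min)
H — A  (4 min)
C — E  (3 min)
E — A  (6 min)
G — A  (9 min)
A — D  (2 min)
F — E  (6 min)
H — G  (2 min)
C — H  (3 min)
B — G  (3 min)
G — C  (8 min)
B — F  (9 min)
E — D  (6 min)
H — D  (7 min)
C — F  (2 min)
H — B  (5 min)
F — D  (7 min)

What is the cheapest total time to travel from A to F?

8 min

Running Dijkstra from A:
A: 0
D: 2  (via A)
H: 4  (via A)
C: 6  (via D)
E: 6  (via A)
G: 6  (via H)
F: 8  (via C)
Shortest route: A–D–C–F = 8 min.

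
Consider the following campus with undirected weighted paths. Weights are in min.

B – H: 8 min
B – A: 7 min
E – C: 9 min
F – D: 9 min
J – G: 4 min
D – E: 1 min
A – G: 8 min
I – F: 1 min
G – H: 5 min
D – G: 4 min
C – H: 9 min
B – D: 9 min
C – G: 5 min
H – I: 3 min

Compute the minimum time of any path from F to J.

13 min

Candidate routes:
F → D → G → J: 9+4+4 = 17
F → I → H → G → J: 1+3+5+4 = 13
The minimum is 13 min via F → I → H → G → J.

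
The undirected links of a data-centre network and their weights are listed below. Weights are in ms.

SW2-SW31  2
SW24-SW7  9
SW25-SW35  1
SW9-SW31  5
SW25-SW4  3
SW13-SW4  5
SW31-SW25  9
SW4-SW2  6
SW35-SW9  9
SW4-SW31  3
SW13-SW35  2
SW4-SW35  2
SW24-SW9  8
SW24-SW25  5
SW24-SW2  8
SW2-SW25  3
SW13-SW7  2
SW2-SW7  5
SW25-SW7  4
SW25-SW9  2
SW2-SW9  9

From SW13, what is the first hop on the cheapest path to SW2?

Enumerating some paths:
SW13–SW7–SW2: 2+5 = 7
SW13–SW35–SW25–SW2: 2+1+3 = 6
SW13–SW7–SW25–SW2: 2+4+3 = 9
The minimum is 6 ms via SW13–SW35–SW25–SW2.
So from SW13 the first move is to SW35.

SW35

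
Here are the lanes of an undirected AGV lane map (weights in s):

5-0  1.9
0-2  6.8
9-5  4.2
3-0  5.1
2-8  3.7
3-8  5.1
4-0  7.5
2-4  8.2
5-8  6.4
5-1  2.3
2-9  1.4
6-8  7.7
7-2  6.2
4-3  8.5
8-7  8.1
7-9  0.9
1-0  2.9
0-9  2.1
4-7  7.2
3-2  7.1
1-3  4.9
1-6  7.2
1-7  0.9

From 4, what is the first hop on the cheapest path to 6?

Candidate routes:
4–7–1–6: 7.2+0.9+7.2 = 15.3
4–2–9–7–1–6: 8.2+1.4+0.9+0.9+7.2 = 18.6
4–0–1–6: 7.5+2.9+7.2 = 17.6
Cheapest is 4–7–1–6 at 15.3 s.
So from 4 the first move is to 7.

7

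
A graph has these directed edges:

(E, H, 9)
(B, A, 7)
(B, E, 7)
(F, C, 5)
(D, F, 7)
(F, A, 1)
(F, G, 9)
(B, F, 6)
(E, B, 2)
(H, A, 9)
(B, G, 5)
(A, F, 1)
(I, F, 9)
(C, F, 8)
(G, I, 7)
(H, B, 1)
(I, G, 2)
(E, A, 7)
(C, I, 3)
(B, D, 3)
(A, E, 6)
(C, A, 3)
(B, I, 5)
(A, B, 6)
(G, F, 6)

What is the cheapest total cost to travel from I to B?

Compare a few routes:
I → G → F → A → B: 2+6+1+6 = 15
I → F → A → B: 9+1+6 = 16
I → F → A → E → B: 9+1+6+2 = 18
I → G → F → A → E → B: 2+6+1+6+2 = 17
Cheapest is I → G → F → A → B at 15.

15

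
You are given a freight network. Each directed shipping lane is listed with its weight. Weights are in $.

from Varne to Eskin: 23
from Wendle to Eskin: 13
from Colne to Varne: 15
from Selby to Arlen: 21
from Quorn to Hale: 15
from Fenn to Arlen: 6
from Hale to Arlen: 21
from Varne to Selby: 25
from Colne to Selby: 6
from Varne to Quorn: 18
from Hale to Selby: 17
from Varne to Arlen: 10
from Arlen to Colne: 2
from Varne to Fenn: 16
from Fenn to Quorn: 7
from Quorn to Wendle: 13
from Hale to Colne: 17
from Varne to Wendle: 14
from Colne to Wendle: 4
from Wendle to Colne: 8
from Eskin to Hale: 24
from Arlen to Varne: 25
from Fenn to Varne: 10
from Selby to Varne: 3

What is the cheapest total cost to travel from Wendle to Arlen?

Running Dijkstra from Wendle:
Wendle: 0
Colne: 8  (via Wendle)
Eskin: 13  (via Wendle)
Selby: 14  (via Colne)
Varne: 17  (via Selby)
Arlen: 27  (via Varne)
Shortest route: Wendle–Colne–Selby–Varne–Arlen = $27.

$27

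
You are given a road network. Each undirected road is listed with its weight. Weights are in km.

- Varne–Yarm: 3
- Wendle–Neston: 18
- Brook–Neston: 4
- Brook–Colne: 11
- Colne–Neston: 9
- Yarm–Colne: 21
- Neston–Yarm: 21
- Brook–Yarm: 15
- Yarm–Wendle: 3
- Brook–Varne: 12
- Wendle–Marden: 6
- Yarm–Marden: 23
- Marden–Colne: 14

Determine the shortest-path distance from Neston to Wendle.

18 km

Settle nodes by increasing distance from Neston:
Neston: 0
Brook: 4  (via Neston)
Colne: 9  (via Neston)
Varne: 16  (via Brook)
Wendle: 18  (via Neston)
Shortest route: Neston → Wendle = 18 km.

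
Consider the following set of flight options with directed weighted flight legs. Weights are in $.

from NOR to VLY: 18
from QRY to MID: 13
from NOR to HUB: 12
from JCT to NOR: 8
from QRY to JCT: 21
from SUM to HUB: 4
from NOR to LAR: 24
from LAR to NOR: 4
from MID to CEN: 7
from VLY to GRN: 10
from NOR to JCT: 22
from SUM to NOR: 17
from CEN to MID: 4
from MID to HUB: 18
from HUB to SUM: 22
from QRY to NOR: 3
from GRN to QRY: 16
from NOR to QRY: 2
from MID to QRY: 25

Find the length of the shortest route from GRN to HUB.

Settle nodes by increasing distance from GRN:
GRN: 0
QRY: 16  (via GRN)
NOR: 19  (via QRY)
MID: 29  (via QRY)
HUB: 31  (via NOR)
Shortest route: GRN–QRY–NOR–HUB = $31.

$31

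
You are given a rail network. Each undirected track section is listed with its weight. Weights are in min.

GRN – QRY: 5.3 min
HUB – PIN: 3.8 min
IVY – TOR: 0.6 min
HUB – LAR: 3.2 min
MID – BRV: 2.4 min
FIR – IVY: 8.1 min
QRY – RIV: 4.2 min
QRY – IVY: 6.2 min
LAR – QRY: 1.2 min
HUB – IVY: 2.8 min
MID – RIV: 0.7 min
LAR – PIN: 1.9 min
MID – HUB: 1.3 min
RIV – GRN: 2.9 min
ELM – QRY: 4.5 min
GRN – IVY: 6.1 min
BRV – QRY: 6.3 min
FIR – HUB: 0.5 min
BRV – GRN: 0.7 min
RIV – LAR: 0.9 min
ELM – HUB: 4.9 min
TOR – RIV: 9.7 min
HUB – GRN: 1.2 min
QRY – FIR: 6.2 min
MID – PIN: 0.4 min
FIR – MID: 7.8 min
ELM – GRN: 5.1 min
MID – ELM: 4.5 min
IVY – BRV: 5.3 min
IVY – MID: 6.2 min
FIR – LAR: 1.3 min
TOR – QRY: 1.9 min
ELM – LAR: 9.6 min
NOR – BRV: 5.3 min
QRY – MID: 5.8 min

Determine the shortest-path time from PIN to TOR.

5 min

Running Dijkstra from PIN:
PIN: 0
MID: 0.4  (via PIN)
RIV: 1.1  (via MID)
HUB: 1.7  (via MID)
LAR: 1.9  (via PIN)
FIR: 2.2  (via HUB)
BRV: 2.8  (via MID)
GRN: 2.9  (via HUB)
QRY: 3.1  (via LAR)
IVY: 4.5  (via HUB)
ELM: 4.9  (via MID)
TOR: 5  (via QRY)
Shortest route: PIN → LAR → QRY → TOR = 5 min.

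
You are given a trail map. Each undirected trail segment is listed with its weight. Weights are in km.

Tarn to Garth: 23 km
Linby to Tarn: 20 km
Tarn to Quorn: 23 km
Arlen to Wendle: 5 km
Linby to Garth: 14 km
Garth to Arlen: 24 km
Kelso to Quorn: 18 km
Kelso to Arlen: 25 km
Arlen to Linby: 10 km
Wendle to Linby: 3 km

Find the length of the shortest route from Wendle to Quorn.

Compare a few routes:
Wendle → Arlen → Kelso → Quorn: 5+25+18 = 48
Wendle → Linby → Arlen → Kelso → Quorn: 3+10+25+18 = 56
Wendle → Linby → Tarn → Quorn: 3+20+23 = 46
Cheapest is Wendle → Linby → Tarn → Quorn at 46 km.

46 km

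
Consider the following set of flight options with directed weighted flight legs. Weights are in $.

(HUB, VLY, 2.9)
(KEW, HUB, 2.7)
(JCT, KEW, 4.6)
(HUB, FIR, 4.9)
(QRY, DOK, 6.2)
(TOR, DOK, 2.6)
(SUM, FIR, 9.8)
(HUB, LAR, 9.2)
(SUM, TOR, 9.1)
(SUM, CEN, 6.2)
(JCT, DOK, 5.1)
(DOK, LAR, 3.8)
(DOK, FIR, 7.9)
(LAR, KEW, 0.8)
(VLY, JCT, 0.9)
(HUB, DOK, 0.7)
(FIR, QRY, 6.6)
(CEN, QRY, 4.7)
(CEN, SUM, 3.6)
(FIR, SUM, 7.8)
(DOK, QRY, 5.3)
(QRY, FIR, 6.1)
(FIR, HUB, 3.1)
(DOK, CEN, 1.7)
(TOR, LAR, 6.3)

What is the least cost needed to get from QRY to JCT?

$13

Running Dijkstra from QRY:
QRY: 0
FIR: 6.1  (via QRY)
DOK: 6.2  (via QRY)
CEN: 7.9  (via DOK)
HUB: 9.2  (via FIR)
LAR: 10  (via DOK)
KEW: 10.8  (via LAR)
SUM: 11.5  (via CEN)
VLY: 12.1  (via HUB)
JCT: 13  (via VLY)
Shortest route: QRY–FIR–HUB–VLY–JCT = $13.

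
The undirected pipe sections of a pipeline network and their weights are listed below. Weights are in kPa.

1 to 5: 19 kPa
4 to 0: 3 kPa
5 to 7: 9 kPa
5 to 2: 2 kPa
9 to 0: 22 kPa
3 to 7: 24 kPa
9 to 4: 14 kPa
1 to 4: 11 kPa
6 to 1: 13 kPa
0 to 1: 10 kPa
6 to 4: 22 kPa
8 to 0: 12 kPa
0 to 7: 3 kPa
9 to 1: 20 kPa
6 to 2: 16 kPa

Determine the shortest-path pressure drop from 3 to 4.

Settle nodes by increasing distance from 3:
3: 0
7: 24  (via 3)
0: 27  (via 7)
4: 30  (via 0)
Shortest route: 3–7–0–4 = 30 kPa.

30 kPa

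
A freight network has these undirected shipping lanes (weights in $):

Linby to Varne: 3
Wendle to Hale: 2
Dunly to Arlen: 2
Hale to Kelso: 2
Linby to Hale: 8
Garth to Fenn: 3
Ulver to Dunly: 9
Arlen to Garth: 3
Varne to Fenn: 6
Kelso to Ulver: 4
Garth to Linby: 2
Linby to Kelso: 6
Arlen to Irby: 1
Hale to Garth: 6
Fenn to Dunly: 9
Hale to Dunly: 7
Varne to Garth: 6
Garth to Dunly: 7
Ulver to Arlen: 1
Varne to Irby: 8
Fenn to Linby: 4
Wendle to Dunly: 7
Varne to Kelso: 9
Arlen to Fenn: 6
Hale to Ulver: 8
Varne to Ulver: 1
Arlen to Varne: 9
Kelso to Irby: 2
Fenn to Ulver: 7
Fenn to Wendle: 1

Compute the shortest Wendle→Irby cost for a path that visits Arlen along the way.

Shortest Wendle→Arlen: Wendle → Fenn → Arlen = 7
Shortest Arlen→Irby: Arlen → Irby = 1
Total via Arlen: 7 + 1 = $8.

$8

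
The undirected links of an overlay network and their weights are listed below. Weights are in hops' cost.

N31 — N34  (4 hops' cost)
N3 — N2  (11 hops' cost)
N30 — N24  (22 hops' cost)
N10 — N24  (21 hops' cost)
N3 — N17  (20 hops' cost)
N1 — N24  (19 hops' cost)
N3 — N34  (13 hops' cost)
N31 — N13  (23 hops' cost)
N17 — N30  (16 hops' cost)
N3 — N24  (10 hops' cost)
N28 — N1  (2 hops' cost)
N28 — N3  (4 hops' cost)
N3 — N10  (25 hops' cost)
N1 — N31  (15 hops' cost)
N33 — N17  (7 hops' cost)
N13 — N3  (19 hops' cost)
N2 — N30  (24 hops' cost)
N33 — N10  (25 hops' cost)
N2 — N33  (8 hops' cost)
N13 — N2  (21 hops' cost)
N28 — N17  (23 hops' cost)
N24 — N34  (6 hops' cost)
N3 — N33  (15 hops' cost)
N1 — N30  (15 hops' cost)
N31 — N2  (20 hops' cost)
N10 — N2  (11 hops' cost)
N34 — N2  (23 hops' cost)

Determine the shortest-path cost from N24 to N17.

Shortest distances from N24:
N24: 0
N34: 6  (via N24)
N31: 10  (via N34)
N3: 10  (via N24)
N28: 14  (via N3)
N1: 16  (via N28)
N2: 21  (via N3)
N10: 21  (via N24)
N30: 22  (via N24)
N33: 25  (via N3)
N13: 29  (via N3)
N17: 30  (via N3)
Shortest route: N24 → N3 → N17 = 30 hops' cost.

30 hops' cost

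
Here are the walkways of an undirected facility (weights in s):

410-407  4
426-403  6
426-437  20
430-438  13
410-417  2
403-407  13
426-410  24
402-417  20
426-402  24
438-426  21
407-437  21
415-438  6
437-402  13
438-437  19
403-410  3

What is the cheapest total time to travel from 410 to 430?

43 s

Compare a few routes:
410 → 407 → 437 → 438 → 430: 4+21+19+13 = 57
410 → 403 → 426 → 438 → 430: 3+6+21+13 = 43
410 → 407 → 403 → 426 → 438 → 430: 4+13+6+21+13 = 57
The minimum is 43 s via 410 → 403 → 426 → 438 → 430.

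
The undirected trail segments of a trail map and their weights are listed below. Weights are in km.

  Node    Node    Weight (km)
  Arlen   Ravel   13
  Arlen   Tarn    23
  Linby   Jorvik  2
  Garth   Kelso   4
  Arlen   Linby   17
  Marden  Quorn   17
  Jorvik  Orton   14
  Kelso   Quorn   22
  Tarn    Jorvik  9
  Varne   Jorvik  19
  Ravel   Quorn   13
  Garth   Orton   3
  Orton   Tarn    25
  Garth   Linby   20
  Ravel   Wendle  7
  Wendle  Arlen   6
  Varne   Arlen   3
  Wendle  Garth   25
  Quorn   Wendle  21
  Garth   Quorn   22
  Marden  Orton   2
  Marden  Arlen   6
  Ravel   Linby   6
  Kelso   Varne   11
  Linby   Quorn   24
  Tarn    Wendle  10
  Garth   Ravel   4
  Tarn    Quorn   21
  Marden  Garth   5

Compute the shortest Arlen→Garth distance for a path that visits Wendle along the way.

Best Arlen to Wendle: Arlen → Wendle costing 6
Shortest Wendle→Garth: Wendle → Ravel → Garth = 11
Total via Wendle: 6 + 11 = 17 km.

17 km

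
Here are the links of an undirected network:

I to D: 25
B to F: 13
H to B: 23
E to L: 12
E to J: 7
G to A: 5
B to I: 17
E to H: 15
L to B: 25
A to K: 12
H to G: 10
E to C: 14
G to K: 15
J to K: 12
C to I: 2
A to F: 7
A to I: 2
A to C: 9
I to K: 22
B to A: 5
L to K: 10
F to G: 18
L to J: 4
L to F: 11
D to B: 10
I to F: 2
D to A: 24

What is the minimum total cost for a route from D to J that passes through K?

Best D to K: D → B → A → K costing 27
Shortest K→J: K → J = 12
Total via K: 27 + 12 = 39.

39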